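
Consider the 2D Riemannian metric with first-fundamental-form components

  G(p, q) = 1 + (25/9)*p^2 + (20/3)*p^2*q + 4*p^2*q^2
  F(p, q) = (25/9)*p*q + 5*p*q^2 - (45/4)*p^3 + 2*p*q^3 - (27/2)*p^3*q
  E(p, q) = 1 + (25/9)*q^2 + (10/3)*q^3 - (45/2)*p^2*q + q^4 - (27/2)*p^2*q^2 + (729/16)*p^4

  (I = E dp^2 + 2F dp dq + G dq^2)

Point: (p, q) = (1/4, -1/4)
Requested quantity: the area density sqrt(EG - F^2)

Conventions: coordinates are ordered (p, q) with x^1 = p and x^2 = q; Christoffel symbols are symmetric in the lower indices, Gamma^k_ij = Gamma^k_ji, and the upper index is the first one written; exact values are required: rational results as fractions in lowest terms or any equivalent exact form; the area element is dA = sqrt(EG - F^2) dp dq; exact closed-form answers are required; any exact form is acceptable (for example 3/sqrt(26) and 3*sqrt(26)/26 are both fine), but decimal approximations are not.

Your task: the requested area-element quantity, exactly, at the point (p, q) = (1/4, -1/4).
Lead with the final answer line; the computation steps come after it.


Answer: sqrt(EG - F^2) = sqrt(62201)/192

E = 59065/36864, F = -1043/4608, G = 625/576; EG - F^2 = 62201/36864


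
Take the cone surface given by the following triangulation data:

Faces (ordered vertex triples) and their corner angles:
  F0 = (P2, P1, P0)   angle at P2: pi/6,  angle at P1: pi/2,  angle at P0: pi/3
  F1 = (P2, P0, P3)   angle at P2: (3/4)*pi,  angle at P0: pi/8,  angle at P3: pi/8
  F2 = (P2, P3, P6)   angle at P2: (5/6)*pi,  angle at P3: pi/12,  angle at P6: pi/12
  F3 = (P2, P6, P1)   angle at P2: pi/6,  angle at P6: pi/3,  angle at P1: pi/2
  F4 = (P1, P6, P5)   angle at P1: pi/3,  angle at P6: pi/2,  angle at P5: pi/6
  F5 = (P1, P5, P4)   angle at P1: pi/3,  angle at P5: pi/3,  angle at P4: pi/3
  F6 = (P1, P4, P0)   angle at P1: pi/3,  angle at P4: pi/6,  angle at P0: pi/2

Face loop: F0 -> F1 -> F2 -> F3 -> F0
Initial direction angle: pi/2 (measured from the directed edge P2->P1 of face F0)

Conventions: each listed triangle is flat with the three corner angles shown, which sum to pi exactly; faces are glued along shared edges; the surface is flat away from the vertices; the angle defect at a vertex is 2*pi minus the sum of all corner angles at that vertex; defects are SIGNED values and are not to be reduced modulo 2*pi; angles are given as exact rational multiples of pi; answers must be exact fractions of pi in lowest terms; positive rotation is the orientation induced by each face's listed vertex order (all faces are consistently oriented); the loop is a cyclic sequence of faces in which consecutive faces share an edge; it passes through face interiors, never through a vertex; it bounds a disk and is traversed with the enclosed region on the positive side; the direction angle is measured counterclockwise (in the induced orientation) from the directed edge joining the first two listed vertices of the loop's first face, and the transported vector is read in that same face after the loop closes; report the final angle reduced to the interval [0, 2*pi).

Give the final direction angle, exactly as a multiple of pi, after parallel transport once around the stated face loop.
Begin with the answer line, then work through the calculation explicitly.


Answer: final direction angle = (7/12)*pi

enclosed vertex P2: corner angles sum to (23/12)*pi, defect = 2*pi - (23/12)*pi = pi/12
holonomy = initial angle + sum of enclosed defects (mod 2*pi), positive in the induced orientation
final angle = pi/2 + pi/12 = (7/12)*pi (mod 2*pi)


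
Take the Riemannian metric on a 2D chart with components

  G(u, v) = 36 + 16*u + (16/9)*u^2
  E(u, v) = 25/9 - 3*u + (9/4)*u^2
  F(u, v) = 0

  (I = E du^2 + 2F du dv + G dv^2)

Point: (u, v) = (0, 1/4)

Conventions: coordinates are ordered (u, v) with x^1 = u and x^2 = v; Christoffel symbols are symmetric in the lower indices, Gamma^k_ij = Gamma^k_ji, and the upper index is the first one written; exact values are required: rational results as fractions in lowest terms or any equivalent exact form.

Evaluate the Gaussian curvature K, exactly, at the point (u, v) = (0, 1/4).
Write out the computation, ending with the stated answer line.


E = 25/9, F = 0, G = 36, EG - F^2 = 100 at the point
E_u = -3, E_v = 0, F_u = 0, F_v = 0, G_u = 16, G_v = 0
E_vv = 0, F_uv = 0, G_uu = 32/9
K follows from Brioschi's formula, (det M1 - det M2)/(EG - F^2)^2.
M1 = [[-E_vv/2 + F_uv - G_uu/2, E_u/2, F_u - E_v/2], [F_v - G_u/2, E, F], [G_v/2, F, G]] = [[-16/9, -3/2, 0], [-8, 25/9, 0], [0, 0, 36]]; det M1 = -5488/9
M2 = [[0, E_v/2, G_u/2], [E_v/2, E, F], [G_u/2, F, G]] = [[0, 0, 8], [0, 25/9, 0], [8, 0, 36]]; det M2 = -1600/9
det M1 - det M2 = -432; K = -432 / (100)^2 = -27/625

Answer: K = -27/625


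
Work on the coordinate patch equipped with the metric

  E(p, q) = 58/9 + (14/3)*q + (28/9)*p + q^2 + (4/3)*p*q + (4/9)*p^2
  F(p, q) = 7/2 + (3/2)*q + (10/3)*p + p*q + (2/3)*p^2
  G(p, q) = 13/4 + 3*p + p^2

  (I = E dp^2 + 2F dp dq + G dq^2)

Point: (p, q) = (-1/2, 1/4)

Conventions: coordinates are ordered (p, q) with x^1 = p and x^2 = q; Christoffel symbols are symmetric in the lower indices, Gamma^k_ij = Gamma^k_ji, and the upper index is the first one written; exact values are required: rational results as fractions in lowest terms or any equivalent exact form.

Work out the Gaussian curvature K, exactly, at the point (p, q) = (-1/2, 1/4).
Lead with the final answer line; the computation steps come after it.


Answer: K = -256/12769

E = 97/16, F = 9/4, G = 2, EG - F^2 = 113/16 at the point
E_p = 3, E_q = 9/2, F_p = 35/12, F_q = 1, G_p = 2, G_q = 0
E_qq = 2, F_pq = 1, G_pp = 2
Compute both Brioschi determinants and normalise by (EG - F^2)^2.
M1 = [[-E_qq/2 + F_pq - G_pp/2, E_p/2, F_p - E_q/2], [F_q - G_p/2, E, F], [G_q/2, F, G]] = [[-1, 3/2, 2/3], [0, 97/16, 9/4], [0, 9/4, 2]]; det M1 = -113/16
M2 = [[0, E_q/2, G_p/2], [E_q/2, E, F], [G_p/2, F, G]] = [[0, 9/4, 1], [9/4, 97/16, 9/4], [1, 9/4, 2]]; det M2 = -97/16
det M1 - det M2 = -1; K = -1 / (113/16)^2 = -256/12769


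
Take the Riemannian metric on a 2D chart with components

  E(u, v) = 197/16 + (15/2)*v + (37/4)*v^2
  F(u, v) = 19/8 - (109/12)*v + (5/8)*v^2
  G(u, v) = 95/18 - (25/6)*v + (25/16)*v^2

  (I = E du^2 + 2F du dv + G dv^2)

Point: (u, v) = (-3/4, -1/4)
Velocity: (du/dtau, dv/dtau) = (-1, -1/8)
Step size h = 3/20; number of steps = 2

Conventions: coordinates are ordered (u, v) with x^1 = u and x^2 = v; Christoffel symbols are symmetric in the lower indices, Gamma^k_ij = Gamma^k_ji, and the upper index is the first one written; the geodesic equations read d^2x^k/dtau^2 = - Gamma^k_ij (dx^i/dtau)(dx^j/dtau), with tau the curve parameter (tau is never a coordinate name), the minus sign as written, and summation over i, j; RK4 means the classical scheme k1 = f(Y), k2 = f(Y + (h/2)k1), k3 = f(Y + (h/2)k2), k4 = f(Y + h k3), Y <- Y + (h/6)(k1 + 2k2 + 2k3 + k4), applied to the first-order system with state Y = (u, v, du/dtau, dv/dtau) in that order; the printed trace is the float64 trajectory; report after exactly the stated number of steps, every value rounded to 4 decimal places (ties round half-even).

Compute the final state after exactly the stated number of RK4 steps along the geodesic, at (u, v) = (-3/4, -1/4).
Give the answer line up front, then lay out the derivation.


Answer: u = -1.0573, v = -0.2723, du/dtau = -1.0475, dv/dtau = -0.0254

f(Y) = (du/dtau, dv/dtau, -Gamma^u_ij Y'^i Y'^j, -Gamma^v_ij Y'^i Y'^j) with the Gammas evaluated at the stage position; h = 0.150000; intermediate values shown to 6 dp
step 0: u = -0.7500, v = -0.2500, du/dtau = -1.0000, dv/dtau = -0.1250
step 1:
  k1: at (u, v) = (-0.750000, -0.250000), (du/dtau, dv/dtau) = (-1.000000, -0.125000); Gamma_uuu = 0.138172, Gamma_uuv = 0.189261, Gamma_uvv = -0.999254, Gamma_vuu = -0.324886, Gamma_vuv = -0.138172, Gamma_vvv = 0.343994; k1 = (-1.000000, -0.125000, -0.169874, 0.354054)
  k2: at (u, v) = (-0.825000, -0.259375), (du/dtau, dv/dtau) = (-1.012741, -0.098446); Gamma_uuu = 0.133623, Gamma_uuv = 0.180952, Gamma_uvv = -1.014065, Gamma_vuu = -0.307656, Gamma_vuv = -0.133623, Gamma_vvv = 0.363815; k2 = (-1.012741, -0.098446, -0.163304, 0.338664)
  k3: at (u, v) = (-0.825956, -0.257383), (du/dtau, dv/dtau) = (-1.012248, -0.099600); Gamma_uuu = 0.134622, Gamma_uuv = 0.182743, Gamma_uvv = -1.010883, Gamma_vuu = -0.311330, Gamma_vuv = -0.134622, Gamma_vvv = 0.359568; k3 = (-1.012248, -0.099600, -0.164760, 0.342582)
  k4: at (u, v) = (-0.901837, -0.264940), (du/dtau, dv/dtau) = (-1.024714, -0.073613); Gamma_uuu = 0.130737, Gamma_uuv = 0.175873, Gamma_uvv = -1.023064, Gamma_vuu = -0.297343, Gamma_vuv = -0.130737, Gamma_vvv = 0.375791; k4 = (-1.024714, -0.073613, -0.158268, 0.329909)
  Y <- Y + (h/6)(k1 + 2k2 + 2k3 + k4): u = -0.9019, v = -0.2649, du/dtau = -1.0246, dv/dtau = -0.0738
step 2:
  k1: at (u, v) = (-0.901867, -0.264868), (du/dtau, dv/dtau) = (-1.024607, -0.073839); Gamma_uuu = 0.130775, Gamma_uuv = 0.175940, Gamma_uvv = -1.022945, Gamma_vuu = -0.297477, Gamma_vuv = -0.130775, Gamma_vvv = 0.375634; k1 = (-1.024607, -0.073839, -0.158335, 0.330037)
  k2: at (u, v) = (-0.978713, -0.270406), (du/dtau, dv/dtau) = (-1.036482, -0.049086); Gamma_uuu = 0.127763, Gamma_uuv = 0.170775, Gamma_uvv = -1.032054, Gamma_vuu = -0.287148, Gamma_vuv = -0.127763, Gamma_vvv = 0.387709; k2 = (-1.036482, -0.049086, -0.152145, 0.320547)
  k3: at (u, v) = (-0.979603, -0.268549), (du/dtau, dv/dtau) = (-1.036018, -0.049798); Gamma_uuu = 0.128789, Gamma_uuv = 0.172519, Gamma_uvv = -1.028983, Gamma_vuu = -0.290618, Gamma_vuv = -0.128789, Gamma_vvv = 0.383643; k3 = (-1.036018, -0.049798, -0.153482, 0.324267)
  k4: at (u, v) = (-1.057270, -0.272337), (du/dtau, dv/dtau) = (-1.047629, -0.025199); Gamma_uuu = 0.126678, Gamma_uuv = 0.168947, Gamma_uvv = -1.035269, Gamma_vuu = -0.283527, Gamma_vuv = -0.126678, Gamma_vvv = 0.391960; k4 = (-1.047629, -0.025199, -0.147296, 0.317618)
  Y <- Y + (h/6)(k1 + 2k2 + 2k3 + k4): u = -1.0573, v = -0.2723, du/dtau = -1.0475, dv/dtau = -0.0254


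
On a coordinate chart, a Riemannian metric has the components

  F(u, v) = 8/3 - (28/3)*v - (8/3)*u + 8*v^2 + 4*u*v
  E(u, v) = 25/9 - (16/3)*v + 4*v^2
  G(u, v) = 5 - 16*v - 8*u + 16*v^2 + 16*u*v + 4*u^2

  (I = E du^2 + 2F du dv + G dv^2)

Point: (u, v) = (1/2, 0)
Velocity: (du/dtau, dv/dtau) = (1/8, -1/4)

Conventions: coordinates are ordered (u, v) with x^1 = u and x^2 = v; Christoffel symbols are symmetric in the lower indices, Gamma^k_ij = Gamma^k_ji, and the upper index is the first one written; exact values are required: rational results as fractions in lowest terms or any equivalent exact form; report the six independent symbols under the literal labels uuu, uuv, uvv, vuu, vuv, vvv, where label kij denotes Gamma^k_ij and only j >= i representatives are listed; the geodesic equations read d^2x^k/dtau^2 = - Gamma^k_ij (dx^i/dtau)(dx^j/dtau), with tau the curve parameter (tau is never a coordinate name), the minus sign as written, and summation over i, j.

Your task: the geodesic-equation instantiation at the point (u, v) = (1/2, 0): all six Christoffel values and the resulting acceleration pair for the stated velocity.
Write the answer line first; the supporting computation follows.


Answer: Gamma_uuu = 0, Gamma_uuv = -12/17, Gamma_uvv = -24/17, Gamma_vuu = 0, Gamma_vuv = -9/17, Gamma_vvv = -18/17; accelerations (d^2u/dtau^2, d^2v/dtau^2) = (3/68, 9/272)

E = 25/9, F = 4/3, G = 2 at the point
E_u = 0, E_v = -16/3, F_u = -8/3, F_v = -22/3, G_u = -4, G_v = -8
EG - F^2 = 34/9;  g^inv = (9/34) * [[2, -4/3], [-4/3, 25/9]]
first-kind symbols [ij,l] = (1/2)(d_i g_jl + d_j g_il - d_l g_ij): [uu,u] = E_u/2 = 0, [uu,v] = F_u - E_v/2 = 0, [uv,u] = E_v/2 = -8/3, [uv,v] = G_u/2 = -2, [vv,u] = F_v - G_u/2 = -16/3, [vv,v] = G_v/2 = -4
Gamma^u_ij = (G*[ij,u] - F*[ij,v])/(EG - F^2), Gamma^v_ij = (E*[ij,v] - F*[ij,u])/(EG - F^2)
Gamma_uuu = 0, Gamma_uuv = -12/17, Gamma_uvv = -24/17, Gamma_vuu = 0, Gamma_vuv = -9/17, Gamma_vvv = -18/17
d^2u/dtau^2 = -(Gamma_uuu*(1/8)^2 + 2*Gamma_uuv*(1/8)*(-1/4) + Gamma_uvv*(-1/4)^2) = 3/68
d^2v/dtau^2 = -(Gamma_vuu*(1/8)^2 + 2*Gamma_vuv*(1/8)*(-1/4) + Gamma_vvv*(-1/4)^2) = 9/272


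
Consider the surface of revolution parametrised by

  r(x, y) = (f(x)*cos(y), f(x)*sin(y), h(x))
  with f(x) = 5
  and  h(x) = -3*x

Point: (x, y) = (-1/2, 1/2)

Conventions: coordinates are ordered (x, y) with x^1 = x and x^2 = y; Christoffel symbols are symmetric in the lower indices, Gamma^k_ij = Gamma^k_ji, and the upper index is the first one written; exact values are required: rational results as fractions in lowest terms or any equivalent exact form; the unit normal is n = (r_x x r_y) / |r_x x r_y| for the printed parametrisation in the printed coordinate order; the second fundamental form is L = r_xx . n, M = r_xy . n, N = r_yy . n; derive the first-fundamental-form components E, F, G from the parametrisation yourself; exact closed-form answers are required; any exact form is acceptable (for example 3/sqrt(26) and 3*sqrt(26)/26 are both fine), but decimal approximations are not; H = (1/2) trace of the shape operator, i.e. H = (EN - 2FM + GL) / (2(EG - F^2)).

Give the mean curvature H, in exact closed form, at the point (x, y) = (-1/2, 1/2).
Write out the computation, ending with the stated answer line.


f = 5, f' = 0, f'' = 0, h' = -3, h'' = 0
E = 9, F = 0, G = 25; answer radicand W^2 = 9
unnormalised second-form numerators: l = 0, m = 0, n = -15; L = l/sqrt(9), and similarly M = m/sqrt(W^2), N = n/sqrt(W^2)
H = (E*n - 2*F*m + G*l) / (2*(EG - F^2)*sqrt(W^2)); E*n - 2*F*m + G*l = -135, EG - F^2 = 225, so H = (-3/10)/sqrt(9)

Answer: H = -1/10


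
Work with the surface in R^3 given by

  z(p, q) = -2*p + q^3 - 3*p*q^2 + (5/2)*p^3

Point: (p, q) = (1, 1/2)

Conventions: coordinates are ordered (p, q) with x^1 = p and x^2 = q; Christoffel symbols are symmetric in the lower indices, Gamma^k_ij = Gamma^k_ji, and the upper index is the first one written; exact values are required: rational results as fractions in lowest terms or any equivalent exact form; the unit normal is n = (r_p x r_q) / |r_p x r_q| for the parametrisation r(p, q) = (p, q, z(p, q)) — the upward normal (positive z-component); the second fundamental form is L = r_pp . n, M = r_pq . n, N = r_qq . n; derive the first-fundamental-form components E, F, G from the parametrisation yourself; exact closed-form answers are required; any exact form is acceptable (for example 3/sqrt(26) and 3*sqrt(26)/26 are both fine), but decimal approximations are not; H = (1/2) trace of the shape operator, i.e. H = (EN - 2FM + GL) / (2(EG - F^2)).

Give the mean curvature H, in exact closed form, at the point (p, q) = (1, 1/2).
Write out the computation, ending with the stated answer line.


z_p = 19/4, z_q = -9/4, z_pp = 15, z_pq = -3, z_qq = -3
E = 377/16, F = -171/16, G = 97/16; answer radicand W^2 = 229/8
unnormalised second-form numerators: l = 15, m = -3, n = -3; L = l/sqrt(229/8), and similarly M = m/sqrt(W^2), N = n/sqrt(W^2)
H = (E*n - 2*F*m + G*l) / (2*(EG - F^2)*sqrt(W^2)); E*n - 2*F*m + G*l = -351/8, EG - F^2 = 229/8, so H = (-351/458)/sqrt(229/8)

Answer: H = -351*sqrt(458)/52441


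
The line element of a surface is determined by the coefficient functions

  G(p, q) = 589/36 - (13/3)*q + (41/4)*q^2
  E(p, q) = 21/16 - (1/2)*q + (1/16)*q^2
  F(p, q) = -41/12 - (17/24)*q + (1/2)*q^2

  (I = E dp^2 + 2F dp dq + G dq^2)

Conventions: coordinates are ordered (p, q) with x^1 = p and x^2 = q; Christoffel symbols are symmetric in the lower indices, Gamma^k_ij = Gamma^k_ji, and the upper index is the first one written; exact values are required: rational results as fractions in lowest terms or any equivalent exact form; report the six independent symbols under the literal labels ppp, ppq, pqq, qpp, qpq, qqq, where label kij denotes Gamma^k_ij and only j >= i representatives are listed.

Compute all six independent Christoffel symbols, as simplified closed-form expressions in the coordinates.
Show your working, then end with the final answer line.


E = 21/16 - (1/2)*q + (1/16)*q^2; F = -41/12 - (17/24)*q + (1/2)*q^2; G = 589/36 - (13/3)*q + (41/4)*q^2
Gamma^k_ij = (1/2) g^{kl} (d_i g_jl + d_j g_il - d_l g_ij), with g^inv = (1/(EG-F^2)) [[G, -F], [-F, E]]
first partials: E_p = 0, E_q = -1/2 + (1/8)*q, F_p = 0, F_q = -17/24 + q, G_p = 0, G_q = -13/3 + (41/2)*q
D = EG - F^2 = 5645/576 - (449/24)*q + (3755/192)*q^2 - (75/16)*q^3 + (25/64)*q^4
expanded: Gamma^p_pp = (G E_p - 2F F_p + F E_q)/(2D), Gamma^p_pq = (G E_q - F G_p)/(2D), Gamma^p_qq = (2G F_q - G G_p - F G_q)/(2D), Gamma^q_pp = (2E F_p - E E_q - F E_p)/(2D), Gamma^q_pq = (E G_p - F E_q)/(2D), Gamma^q_qq = (E G_q - 2F F_q + F G_p)/(2D); substitute and cancel common factors

Answer: Gamma_ppp = (36*q^3 - 195*q^2 - 42*q + 984)/(450*q^4 - 5400*q^3 + 22530*q^2 - 21552*q + 11290), Gamma_ppq = (369*q^3 - 1632*q^2 + 1213*q - 2356)/(225*q^4 - 2700*q^3 + 11265*q^2 - 10776*q + 5645), Gamma_pqq = (8856*q^3 - 5616*q^2 + 91440*q - 32818)/(675*q^4 - 8100*q^3 + 33795*q^2 - 32328*q + 16935), Gamma_qpp = (-9*q^3 + 108*q^2 - 477*q + 756)/(900*q^4 - 10800*q^3 + 45060*q^2 - 43104*q + 22580), Gamma_qpq = (-36*q^3 + 195*q^2 + 42*q - 984)/(450*q^4 - 5400*q^3 + 22530*q^2 - 21552*q + 11290), Gamma_qqq = (81*q^3 - 2418*q^2 + 10052*q - 3032)/(225*q^4 - 2700*q^3 + 11265*q^2 - 10776*q + 5645)


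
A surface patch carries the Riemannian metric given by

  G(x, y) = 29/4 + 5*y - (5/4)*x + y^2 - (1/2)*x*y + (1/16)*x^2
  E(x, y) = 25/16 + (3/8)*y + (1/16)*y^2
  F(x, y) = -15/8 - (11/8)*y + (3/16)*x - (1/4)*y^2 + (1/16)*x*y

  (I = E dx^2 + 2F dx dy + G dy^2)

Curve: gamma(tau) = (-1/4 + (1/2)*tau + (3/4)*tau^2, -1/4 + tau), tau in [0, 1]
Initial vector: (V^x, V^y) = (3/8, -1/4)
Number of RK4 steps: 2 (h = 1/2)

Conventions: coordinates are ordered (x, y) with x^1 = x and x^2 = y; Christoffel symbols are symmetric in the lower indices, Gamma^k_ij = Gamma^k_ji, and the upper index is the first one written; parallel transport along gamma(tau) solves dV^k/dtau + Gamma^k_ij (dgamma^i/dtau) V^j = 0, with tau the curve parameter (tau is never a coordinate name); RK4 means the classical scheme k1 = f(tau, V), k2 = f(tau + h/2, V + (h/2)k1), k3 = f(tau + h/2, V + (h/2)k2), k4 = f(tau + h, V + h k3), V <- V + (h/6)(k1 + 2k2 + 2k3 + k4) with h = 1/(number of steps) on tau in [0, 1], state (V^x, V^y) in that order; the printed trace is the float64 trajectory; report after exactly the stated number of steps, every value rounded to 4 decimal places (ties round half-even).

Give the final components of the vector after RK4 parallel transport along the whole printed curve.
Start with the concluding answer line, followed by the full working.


Answer: V^x = 0.3532, V^y = -0.1775

gamma'(tau) = (1/2 + (3/2)*tau, 1); f(tau, V)^k = -Gamma^k_ij(gamma(tau)) gamma'^i(tau) V^j; h = 1/2; intermediate values shown to 6 dp
curve data and Christoffel symbols at the stage parameters:
  tau = 0.000000: gamma = (-0.250000, -0.250000), gamma' = (0.500000, 1.000000); Gamma_xxx = 0.000000, Gamma_xxy = 0.025200, Gamma_xyy = -0.100802, Gamma_yxx = 0.000000, Gamma_yxy = -0.084765, Gamma_yyy = 0.339061
  tau = 0.250000: gamma = (-0.078125, 0.000000), gamma' = (0.875000, 1.000000); Gamma_xxx = 0.000000, Gamma_xxy = 0.023703, Gamma_xyy = -0.094810, Gamma_yxx = 0.000000, Gamma_yxy = -0.079626, Gamma_yyy = 0.318503
  tau = 0.500000: gamma = (0.187500, 0.250000), gamma' = (1.250000, 1.000000); Gamma_xxx = 0.000000, Gamma_xxy = 0.022652, Gamma_xyy = -0.090610, Gamma_yxx = 0.000000, Gamma_yxy = -0.075363, Gamma_yyy = 0.301451
  tau = 0.750000: gamma = (0.546875, 0.500000), gamma' = (1.625000, 1.000000); Gamma_xxx = 0.000000, Gamma_xxy = 0.021954, Gamma_xyy = -0.087816, Gamma_yxx = 0.000000, Gamma_yxy = -0.071841, Gamma_yyy = 0.287363
  tau = 1.000000: gamma = (1.000000, 0.750000), gamma' = (2.000000, 1.000000); Gamma_xxx = 0.000000, Gamma_xxy = 0.021544, Gamma_xyy = -0.086176, Gamma_yxx = 0.000000, Gamma_yxy = -0.068941, Gamma_yyy = 0.275763
step 0: V^x = 0.3750, V^y = -0.2500
step 1: k1 = (-0.031501, 0.105956), k2 = (-0.025257, 0.084849), k3 = (-0.025685, 0.086286), k4 = (-0.021090, 0.070164); V <- V + (h/6)(k1 + 2k2 + 2k3 + k4): V^x = 0.3621, V^y = -0.2068
step 2: k1 = (-0.021086, 0.070150), k2 = (-0.017703, 0.057929), k3 = (-0.017881, 0.058511), k4 = (-0.015259, 0.048829); V <- V + (h/6)(k1 + 2k2 + 2k3 + k4): V^x = 0.3532, V^y = -0.1775


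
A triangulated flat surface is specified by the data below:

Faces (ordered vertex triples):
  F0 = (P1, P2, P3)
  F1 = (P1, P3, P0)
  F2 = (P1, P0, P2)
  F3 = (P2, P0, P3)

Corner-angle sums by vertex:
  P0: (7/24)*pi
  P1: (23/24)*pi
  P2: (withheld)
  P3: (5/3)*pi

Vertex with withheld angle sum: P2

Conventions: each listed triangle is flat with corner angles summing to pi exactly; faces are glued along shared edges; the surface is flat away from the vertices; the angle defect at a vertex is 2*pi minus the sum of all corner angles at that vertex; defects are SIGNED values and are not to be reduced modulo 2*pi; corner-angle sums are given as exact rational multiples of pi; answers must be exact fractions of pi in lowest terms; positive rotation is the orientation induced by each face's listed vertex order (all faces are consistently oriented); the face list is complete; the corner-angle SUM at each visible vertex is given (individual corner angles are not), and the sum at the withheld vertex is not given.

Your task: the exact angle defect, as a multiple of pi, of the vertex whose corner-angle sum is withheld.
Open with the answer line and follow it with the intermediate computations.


Answer: defect(P2) = (11/12)*pi

V = 4, E = 6, F = 4; chi = V - E + F = 2
Gauss-Bonnet: total defect = 2*pi*chi = 4*pi; visible defects sum to (37/12)*pi


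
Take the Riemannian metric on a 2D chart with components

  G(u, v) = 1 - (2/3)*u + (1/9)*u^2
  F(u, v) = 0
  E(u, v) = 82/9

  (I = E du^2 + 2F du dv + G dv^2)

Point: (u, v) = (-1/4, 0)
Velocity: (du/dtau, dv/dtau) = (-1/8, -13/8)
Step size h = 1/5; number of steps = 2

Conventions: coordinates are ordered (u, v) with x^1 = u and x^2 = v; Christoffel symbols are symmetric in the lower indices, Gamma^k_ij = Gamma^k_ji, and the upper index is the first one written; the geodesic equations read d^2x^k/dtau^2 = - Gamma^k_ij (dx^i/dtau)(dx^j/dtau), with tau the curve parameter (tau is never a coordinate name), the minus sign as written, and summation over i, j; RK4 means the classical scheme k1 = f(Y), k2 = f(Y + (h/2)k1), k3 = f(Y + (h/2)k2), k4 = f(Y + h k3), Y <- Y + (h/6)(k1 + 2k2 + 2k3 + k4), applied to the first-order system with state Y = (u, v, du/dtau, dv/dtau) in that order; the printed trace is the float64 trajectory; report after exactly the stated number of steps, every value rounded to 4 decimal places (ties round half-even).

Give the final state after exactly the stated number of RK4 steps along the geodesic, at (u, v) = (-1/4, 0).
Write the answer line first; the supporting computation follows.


Answer: u = -0.3082, v = -0.6391, du/dtau = -0.1658, dv/dtau = -1.5683

f(Y) = (du/dtau, dv/dtau, -Gamma^u_ij Y'^i Y'^j, -Gamma^v_ij Y'^i Y'^j) with the Gammas evaluated at the stage position; h = 0.200000; intermediate values shown to 6 dp
step 0: u = -0.2500, v = 0.0000, du/dtau = -0.1250, dv/dtau = -1.6250
step 1:
  k1: at (u, v) = (-0.250000, 0.000000), (du/dtau, dv/dtau) = (-0.125000, -1.625000); Gamma_uuu = 0.000000, Gamma_uuv = 0.000000, Gamma_uvv = 0.039634, Gamma_vuu = 0.000000, Gamma_vuv = -0.307692, Gamma_vvv = 0.000000; k1 = (-0.125000, -1.625000, -0.104659, 0.125000)
  k2: at (u, v) = (-0.262500, -0.162500), (du/dtau, dv/dtau) = (-0.135466, -1.612500); Gamma_uuu = 0.000000, Gamma_uuv = 0.000000, Gamma_uvv = 0.039787, Gamma_vuu = 0.000000, Gamma_vuv = -0.306513, Gamma_vvv = 0.000000; k2 = (-0.135466, -1.612500, -0.103451, 0.133909)
  k3: at (u, v) = (-0.263547, -0.161250), (du/dtau, dv/dtau) = (-0.135345, -1.611609); Gamma_uuu = 0.000000, Gamma_uuv = 0.000000, Gamma_uvv = 0.039799, Gamma_vuu = 0.000000, Gamma_vuv = -0.306415, Gamma_vvv = 0.000000; k3 = (-0.135345, -1.611609, -0.103370, 0.133673)
  k4: at (u, v) = (-0.277069, -0.322322), (du/dtau, dv/dtau) = (-0.145674, -1.598265); Gamma_uuu = 0.000000, Gamma_uuv = 0.000000, Gamma_uvv = 0.039964, Gamma_vuu = 0.000000, Gamma_vuv = -0.305151, Gamma_vvv = 0.000000; k4 = (-0.145674, -1.598265, -0.102087, 0.142094)
  Y <- Y + (h/6)(k1 + 2k2 + 2k3 + k4): u = -0.2771, v = -0.3224, du/dtau = -0.1457, dv/dtau = -1.5983
step 2:
  k1: at (u, v) = (-0.277077, -0.322383), (du/dtau, dv/dtau) = (-0.145680, -1.598258); Gamma_uuu = 0.000000, Gamma_uuv = 0.000000, Gamma_uvv = 0.039964, Gamma_vuu = 0.000000, Gamma_vuv = -0.305150, Gamma_vvv = 0.000000; k1 = (-0.145680, -1.598258, -0.102086, 0.142098)
  k2: at (u, v) = (-0.291644, -0.482209), (du/dtau, dv/dtau) = (-0.155888, -1.584048); Gamma_uuu = 0.000000, Gamma_uuv = 0.000000, Gamma_uvv = 0.040142, Gamma_vuu = 0.000000, Gamma_vuv = -0.303800, Gamma_vvv = 0.000000; k2 = (-0.155888, -1.584048, -0.100725, 0.150037)
  k3: at (u, v) = (-0.292665, -0.480788), (du/dtau, dv/dtau) = (-0.155752, -1.583254); Gamma_uuu = 0.000000, Gamma_uuv = 0.000000, Gamma_uvv = 0.040154, Gamma_vuu = 0.000000, Gamma_vuv = -0.303705, Gamma_vvv = 0.000000; k3 = (-0.155752, -1.583254, -0.100655, 0.149785)
  k4: at (u, v) = (-0.308227, -0.639034), (du/dtau, dv/dtau) = (-0.165811, -1.568301); Gamma_uuu = 0.000000, Gamma_uuv = 0.000000, Gamma_uvv = 0.040344, Gamma_vuu = 0.000000, Gamma_vuv = -0.302277, Gamma_vvv = 0.000000; k4 = (-0.165811, -1.568301, -0.099229, 0.157209)
  Y <- Y + (h/6)(k1 + 2k2 + 2k3 + k4): u = -0.3082, v = -0.6391, du/dtau = -0.1658, dv/dtau = -1.5683


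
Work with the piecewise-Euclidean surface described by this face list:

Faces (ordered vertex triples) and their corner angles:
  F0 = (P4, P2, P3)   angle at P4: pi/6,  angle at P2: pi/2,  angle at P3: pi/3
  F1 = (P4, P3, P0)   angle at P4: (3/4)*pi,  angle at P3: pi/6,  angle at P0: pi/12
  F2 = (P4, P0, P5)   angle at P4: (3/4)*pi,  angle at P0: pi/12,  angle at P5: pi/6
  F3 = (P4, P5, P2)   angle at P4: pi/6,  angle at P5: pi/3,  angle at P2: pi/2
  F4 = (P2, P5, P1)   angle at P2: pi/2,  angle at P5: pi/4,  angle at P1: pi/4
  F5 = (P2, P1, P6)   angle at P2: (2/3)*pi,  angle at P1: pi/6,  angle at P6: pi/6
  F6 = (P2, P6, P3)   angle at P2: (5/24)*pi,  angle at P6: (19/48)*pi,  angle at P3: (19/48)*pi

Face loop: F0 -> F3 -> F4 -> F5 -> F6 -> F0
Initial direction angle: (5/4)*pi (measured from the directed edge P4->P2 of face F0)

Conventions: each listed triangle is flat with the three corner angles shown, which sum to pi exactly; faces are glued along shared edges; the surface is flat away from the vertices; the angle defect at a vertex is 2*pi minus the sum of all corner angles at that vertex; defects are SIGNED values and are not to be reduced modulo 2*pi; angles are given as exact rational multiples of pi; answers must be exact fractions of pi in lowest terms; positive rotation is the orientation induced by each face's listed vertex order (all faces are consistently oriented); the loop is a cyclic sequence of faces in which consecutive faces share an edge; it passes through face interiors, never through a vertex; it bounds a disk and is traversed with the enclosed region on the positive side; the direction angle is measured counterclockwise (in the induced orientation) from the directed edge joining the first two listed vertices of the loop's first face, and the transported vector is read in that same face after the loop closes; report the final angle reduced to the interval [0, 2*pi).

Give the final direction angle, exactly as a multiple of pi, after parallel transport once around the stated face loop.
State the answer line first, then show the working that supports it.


Answer: final direction angle = (7/8)*pi

enclosed vertex P2: corner angles sum to (19/8)*pi, defect = 2*pi - (19/8)*pi = (-3/8)*pi
the final direction is the initial angle plus the enclosed defects, taken mod 2*pi in the induced orientation
final angle = (5/4)*pi - (3/8)*pi = (7/8)*pi (mod 2*pi)


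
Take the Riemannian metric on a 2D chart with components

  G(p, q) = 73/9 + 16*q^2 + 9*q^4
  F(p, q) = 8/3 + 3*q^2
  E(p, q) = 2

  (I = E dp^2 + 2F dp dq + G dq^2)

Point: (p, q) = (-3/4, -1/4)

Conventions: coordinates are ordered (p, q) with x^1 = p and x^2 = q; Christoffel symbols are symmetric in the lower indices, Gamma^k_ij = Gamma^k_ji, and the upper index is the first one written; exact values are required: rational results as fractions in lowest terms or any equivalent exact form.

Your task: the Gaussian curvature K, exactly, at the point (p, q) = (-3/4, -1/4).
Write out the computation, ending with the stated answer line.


E = 2, F = 137/48, G = 21073/2304, EG - F^2 = 23377/2304 at the point
E_p = 0, E_q = 0, F_p = 0, F_q = -3/2, G_p = 0, G_q = -137/16
E_qq = 0, F_pq = 0, G_pp = 0
The intrinsic route: Brioschi's K = (det M1 - det M2)/(EG - F^2)^2.
M1 = [[-E_qq/2 + F_pq - G_pp/2, E_p/2, F_p - E_q/2], [F_q - G_p/2, E, F], [G_q/2, F, G]] = [[0, 0, 0], [-3/2, 2, 137/48], [-137/32, 137/48, 21073/2304]]; det M1 = 0
M2 = [[0, E_q/2, G_p/2], [E_q/2, E, F], [G_p/2, F, G]] = [[0, 0, 0], [0, 2, 137/48], [0, 137/48, 21073/2304]]; det M2 = 0
det M1 - det M2 = 0; K = 0 / (23377/2304)^2 = 0

Answer: K = 0


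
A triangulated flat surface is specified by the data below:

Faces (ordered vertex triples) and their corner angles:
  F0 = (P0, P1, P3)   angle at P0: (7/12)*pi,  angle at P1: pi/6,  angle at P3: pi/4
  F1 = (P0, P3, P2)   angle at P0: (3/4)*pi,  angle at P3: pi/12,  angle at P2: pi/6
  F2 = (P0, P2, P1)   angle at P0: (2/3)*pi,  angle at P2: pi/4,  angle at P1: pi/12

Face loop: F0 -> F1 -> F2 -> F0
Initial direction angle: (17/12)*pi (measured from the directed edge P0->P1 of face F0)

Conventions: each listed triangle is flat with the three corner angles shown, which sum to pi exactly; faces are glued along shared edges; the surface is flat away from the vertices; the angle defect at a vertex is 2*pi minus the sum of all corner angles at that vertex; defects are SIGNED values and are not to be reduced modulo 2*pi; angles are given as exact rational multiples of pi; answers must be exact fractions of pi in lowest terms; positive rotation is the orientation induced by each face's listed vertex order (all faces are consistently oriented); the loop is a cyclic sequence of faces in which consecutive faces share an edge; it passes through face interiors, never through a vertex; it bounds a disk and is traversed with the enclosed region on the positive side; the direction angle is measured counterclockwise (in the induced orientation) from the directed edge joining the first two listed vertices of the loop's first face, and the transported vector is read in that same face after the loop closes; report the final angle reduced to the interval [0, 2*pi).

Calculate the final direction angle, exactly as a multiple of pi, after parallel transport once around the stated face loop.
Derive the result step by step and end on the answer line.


enclosed vertex P0: corner angles sum to 2*pi, defect = 2*pi - 2*pi = 0
adding the enclosed defects to the starting angle (mod 2*pi, induced orientation) gives the holonomy
final angle = (17/12)*pi + 0 = (17/12)*pi (mod 2*pi)

Answer: final direction angle = (17/12)*pi


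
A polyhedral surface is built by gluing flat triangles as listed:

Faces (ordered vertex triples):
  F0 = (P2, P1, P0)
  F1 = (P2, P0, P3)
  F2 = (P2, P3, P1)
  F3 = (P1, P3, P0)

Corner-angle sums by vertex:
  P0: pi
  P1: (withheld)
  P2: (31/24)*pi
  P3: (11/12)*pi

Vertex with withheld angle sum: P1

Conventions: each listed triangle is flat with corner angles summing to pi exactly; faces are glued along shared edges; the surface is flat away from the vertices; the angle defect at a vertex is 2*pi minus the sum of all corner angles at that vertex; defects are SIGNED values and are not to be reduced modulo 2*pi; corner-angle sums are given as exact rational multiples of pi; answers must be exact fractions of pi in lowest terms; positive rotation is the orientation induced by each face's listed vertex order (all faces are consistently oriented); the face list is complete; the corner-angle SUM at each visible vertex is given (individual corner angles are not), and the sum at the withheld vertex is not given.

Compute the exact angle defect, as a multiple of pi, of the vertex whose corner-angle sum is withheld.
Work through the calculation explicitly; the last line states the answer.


V = 4, E = 6, F = 4; chi = V - E + F = 2
Gauss-Bonnet: total defect = 2*pi*chi = 4*pi; visible defects sum to (67/24)*pi

Answer: defect(P1) = (29/24)*pi


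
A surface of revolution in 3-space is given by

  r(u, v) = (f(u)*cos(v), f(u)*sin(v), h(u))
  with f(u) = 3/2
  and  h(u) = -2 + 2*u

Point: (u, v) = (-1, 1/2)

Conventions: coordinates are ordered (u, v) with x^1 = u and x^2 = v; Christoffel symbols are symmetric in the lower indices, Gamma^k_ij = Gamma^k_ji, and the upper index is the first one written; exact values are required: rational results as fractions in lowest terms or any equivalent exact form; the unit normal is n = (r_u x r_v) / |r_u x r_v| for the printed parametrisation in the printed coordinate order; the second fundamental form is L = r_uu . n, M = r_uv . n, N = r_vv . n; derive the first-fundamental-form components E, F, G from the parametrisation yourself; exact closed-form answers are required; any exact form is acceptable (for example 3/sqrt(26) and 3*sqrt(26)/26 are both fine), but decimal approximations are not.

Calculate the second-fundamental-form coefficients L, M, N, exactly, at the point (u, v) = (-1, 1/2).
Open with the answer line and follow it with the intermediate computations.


Answer: L = 0, M = 0, N = 3/2

f = 3/2, f' = 0, f'' = 0, h' = 2, h'' = 0
E = 4, F = 0, G = 9/4; answer radicand W^2 = 4
unnormalised second-form numerators: l = 0, m = 0, n = 3; L = l/sqrt(4), and similarly M = m/sqrt(W^2), N = n/sqrt(W^2)


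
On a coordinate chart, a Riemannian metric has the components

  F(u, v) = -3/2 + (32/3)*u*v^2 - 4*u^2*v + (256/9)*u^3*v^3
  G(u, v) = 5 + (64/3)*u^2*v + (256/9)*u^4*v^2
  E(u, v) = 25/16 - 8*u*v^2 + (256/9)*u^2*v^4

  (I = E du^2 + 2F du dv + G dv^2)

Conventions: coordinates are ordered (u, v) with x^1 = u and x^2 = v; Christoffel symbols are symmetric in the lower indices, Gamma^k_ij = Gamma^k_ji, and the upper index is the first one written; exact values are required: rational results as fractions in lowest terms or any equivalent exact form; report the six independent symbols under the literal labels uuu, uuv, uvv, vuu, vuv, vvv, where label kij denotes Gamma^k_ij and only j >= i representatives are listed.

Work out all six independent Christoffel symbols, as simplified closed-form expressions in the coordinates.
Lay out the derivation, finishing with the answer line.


E = 25/16 - 8*u*v^2 + (256/9)*u^2*v^4; F = -3/2 + (32/3)*u*v^2 - 4*u^2*v + (256/9)*u^3*v^3; G = 5 + (64/3)*u^2*v + (256/9)*u^4*v^2
Gamma^k_ij = (1/2) g^{kl} (d_i g_jl + d_j g_il - d_l g_ij), with g^inv = (1/(EG-F^2)) [[G, -F], [-F, E]]
first partials: E_u = -8*v^2 + (512/9)*u*v^4, E_v = -16*u*v + (1024/9)*u^2*v^3, F_u = (32/3)*v^2 - 8*u*v + (256/3)*u^2*v^3, F_v = (64/3)*u*v - 4*u^2 + (256/3)*u^3*v^2, G_u = (128/3)*u*v + (1024/9)*u^3*v^2, G_v = (64/3)*u^2 + (512/9)*u^4*v
D = EG - F^2 = 89/16 - 8*u*v^2 + (64/3)*u^2*v + (256/9)*u^2*v^4 + (256/9)*u^4*v^2
expanded: Gamma^u_uu = (G E_u - 2F F_u + F E_v)/(2D), Gamma^u_uv = (G E_v - F G_u)/(2D), Gamma^u_vv = (2G F_v - G G_u - F G_v)/(2D), Gamma^v_uu = (2E F_u - E E_v - F E_u)/(2D), Gamma^v_uv = (E G_u - F E_v)/(2D), Gamma^v_vv = (E G_v - 2F F_v + F G_u)/(2D); substitute and cancel common factors

Answer: Gamma_uuu = (4096*u*v^4 - 576*v^2)/(4096*u^4*v^2 + 4096*u^2*v^4 + 3072*u^2*v - 1152*u*v^2 + 801), Gamma_uuv = (8192*u^2*v^3 - 1152*u*v)/(4096*u^4*v^2 + 4096*u^2*v^4 + 3072*u^2*v - 1152*u*v^2 + 801), Gamma_uvv = (4096*u^3*v^2 - 576*u^2)/(4096*u^4*v^2 + 4096*u^2*v^4 + 3072*u^2*v - 1152*u*v^2 + 801), Gamma_vuu = (4096*u^2*v^3 + 1536*v^2)/(4096*u^4*v^2 + 4096*u^2*v^4 + 3072*u^2*v - 1152*u*v^2 + 801), Gamma_vuv = (8192*u^3*v^2 + 3072*u*v)/(4096*u^4*v^2 + 4096*u^2*v^4 + 3072*u^2*v - 1152*u*v^2 + 801), Gamma_vvv = (4096*u^4*v + 1536*u^2)/(4096*u^4*v^2 + 4096*u^2*v^4 + 3072*u^2*v - 1152*u*v^2 + 801)


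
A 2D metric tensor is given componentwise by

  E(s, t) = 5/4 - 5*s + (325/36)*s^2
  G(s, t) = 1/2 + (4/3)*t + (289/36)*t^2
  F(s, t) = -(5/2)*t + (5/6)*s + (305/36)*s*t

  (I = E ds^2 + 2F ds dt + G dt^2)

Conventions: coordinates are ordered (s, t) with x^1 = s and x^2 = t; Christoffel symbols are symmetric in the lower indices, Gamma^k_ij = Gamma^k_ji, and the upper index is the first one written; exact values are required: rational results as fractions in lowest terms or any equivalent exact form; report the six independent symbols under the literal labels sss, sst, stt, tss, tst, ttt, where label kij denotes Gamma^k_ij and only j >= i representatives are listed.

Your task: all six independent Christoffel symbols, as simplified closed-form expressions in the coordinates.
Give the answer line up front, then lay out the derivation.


Answer: Gamma_sss = (20*s*t^2 - 60*s*t + 110*s + 32*t^2 - 36*t - 36)/(20*s^2*t^2 - 60*s^2*t + 110*s^2 + 64*s*t^2 - 72*s*t - 72*s + 109*t^2 + 48*t + 18), Gamma_sst = 0, Gamma_stt = (-30*s*t + 106*s - 48*t - 36)/(20*s^2*t^2 - 60*s^2*t + 110*s^2 + 64*s*t^2 - 72*s*t - 72*s + 109*t^2 + 48*t + 18), Gamma_tss = (40*s*t - 60*s + 125*t + 30)/(20*s^2*t^2 - 60*s^2*t + 110*s^2 + 64*s*t^2 - 72*s*t - 72*s + 109*t^2 + 48*t + 18), Gamma_tst = 0, Gamma_ttt = (20*s^2*t - 30*s^2 + 64*s*t - 36*s + 109*t + 24)/(20*s^2*t^2 - 60*s^2*t + 110*s^2 + 64*s*t^2 - 72*s*t - 72*s + 109*t^2 + 48*t + 18)

E = 5/4 - 5*s + (325/36)*s^2; F = -(5/2)*t + (5/6)*s + (305/36)*s*t; G = 1/2 + (4/3)*t + (289/36)*t^2
Gamma^k_ij = (1/2) g^{kl} (d_i g_jl + d_j g_il - d_l g_ij), with g^inv = (1/(EG-F^2)) [[G, -F], [-F, E]]
first partials: E_s = -5 + (325/18)*s, E_t = 0, F_s = 5/6 + (305/36)*t, F_t = -5/2 + (305/36)*s, G_s = 0, G_t = 4/3 + (289/18)*t
D = EG - F^2 = 5/8 + (5/3)*t - (5/2)*s + (545/144)*t^2 - (5/2)*s*t + (275/72)*s^2 + (20/9)*s*t^2 - (25/12)*s^2*t + (25/36)*s^2*t^2
expanded: Gamma^s_ss = (G E_s - 2F F_s + F E_t)/(2D), Gamma^s_st = (G E_t - F G_s)/(2D), Gamma^s_tt = (2G F_t - G G_s - F G_t)/(2D), Gamma^t_ss = (2E F_s - E E_t - F E_s)/(2D), Gamma^t_st = (E G_s - F E_t)/(2D), Gamma^t_tt = (E G_t - 2F F_t + F G_s)/(2D); substitute and cancel common factors


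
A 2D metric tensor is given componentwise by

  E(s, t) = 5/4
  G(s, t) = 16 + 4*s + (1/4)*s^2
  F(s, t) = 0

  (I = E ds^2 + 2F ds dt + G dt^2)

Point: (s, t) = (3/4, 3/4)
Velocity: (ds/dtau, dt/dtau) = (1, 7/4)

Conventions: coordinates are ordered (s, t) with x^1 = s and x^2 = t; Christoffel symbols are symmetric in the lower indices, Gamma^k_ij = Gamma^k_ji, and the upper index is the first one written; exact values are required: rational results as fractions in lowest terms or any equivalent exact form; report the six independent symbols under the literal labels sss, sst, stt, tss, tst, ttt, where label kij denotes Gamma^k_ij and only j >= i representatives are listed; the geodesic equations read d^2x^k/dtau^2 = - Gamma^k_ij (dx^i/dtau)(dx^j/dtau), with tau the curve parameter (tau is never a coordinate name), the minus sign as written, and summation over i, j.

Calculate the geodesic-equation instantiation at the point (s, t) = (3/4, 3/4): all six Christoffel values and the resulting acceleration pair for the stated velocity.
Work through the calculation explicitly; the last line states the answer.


E = 5/4, F = 0, G = 1225/64 at the point
E_s = 0, E_t = 0, F_s = 0, F_t = 0, G_s = 35/8, G_t = 0
EG - F^2 = 6125/256;  g^inv = (256/6125) * [[1225/64, 0], [0, 5/4]]
first-kind symbols [ij,l] = (1/2)(d_i g_jl + d_j g_il - d_l g_ij): [ss,s] = E_s/2 = 0, [ss,t] = F_s - E_t/2 = 0, [st,s] = E_t/2 = 0, [st,t] = G_s/2 = 35/16, [tt,s] = F_t - G_s/2 = -35/16, [tt,t] = G_t/2 = 0
Gamma^s_ij = (G*[ij,s] - F*[ij,t])/(EG - F^2), Gamma^t_ij = (E*[ij,t] - F*[ij,s])/(EG - F^2)
Gamma_sss = 0, Gamma_sst = 0, Gamma_stt = -7/4, Gamma_tss = 0, Gamma_tst = 4/35, Gamma_ttt = 0
d^2s/dtau^2 = -(Gamma_sss*(1)^2 + 2*Gamma_sst*(1)*(7/4) + Gamma_stt*(7/4)^2) = 343/64
d^2t/dtau^2 = -(Gamma_tss*(1)^2 + 2*Gamma_tst*(1)*(7/4) + Gamma_ttt*(7/4)^2) = -2/5

Answer: Gamma_sss = 0, Gamma_sst = 0, Gamma_stt = -7/4, Gamma_tss = 0, Gamma_tst = 4/35, Gamma_ttt = 0; accelerations (d^2s/dtau^2, d^2t/dtau^2) = (343/64, -2/5)


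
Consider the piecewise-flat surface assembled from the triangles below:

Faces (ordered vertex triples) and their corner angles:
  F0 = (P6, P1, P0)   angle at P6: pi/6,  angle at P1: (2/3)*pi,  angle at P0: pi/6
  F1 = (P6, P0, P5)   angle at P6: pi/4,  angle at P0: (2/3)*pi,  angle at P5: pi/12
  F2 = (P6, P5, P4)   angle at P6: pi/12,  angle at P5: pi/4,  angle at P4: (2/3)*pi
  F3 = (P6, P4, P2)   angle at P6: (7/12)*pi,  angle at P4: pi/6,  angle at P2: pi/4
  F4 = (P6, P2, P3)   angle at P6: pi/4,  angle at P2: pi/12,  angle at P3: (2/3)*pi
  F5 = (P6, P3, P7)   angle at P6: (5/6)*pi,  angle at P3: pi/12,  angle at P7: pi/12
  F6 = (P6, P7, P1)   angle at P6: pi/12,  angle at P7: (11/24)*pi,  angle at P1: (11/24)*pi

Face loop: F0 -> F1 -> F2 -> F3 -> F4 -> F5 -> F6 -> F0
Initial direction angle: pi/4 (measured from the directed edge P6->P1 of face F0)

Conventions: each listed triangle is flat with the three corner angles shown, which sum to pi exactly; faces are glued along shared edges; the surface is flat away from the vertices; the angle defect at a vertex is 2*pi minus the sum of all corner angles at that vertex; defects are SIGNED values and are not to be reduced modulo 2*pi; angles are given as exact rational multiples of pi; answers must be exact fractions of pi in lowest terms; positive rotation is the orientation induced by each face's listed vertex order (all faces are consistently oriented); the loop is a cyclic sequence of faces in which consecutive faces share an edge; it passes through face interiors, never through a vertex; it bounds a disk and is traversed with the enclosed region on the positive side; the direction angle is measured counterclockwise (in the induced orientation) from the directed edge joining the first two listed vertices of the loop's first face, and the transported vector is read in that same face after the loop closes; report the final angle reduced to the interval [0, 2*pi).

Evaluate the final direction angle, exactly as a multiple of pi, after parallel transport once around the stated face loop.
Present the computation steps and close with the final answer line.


enclosed vertex P6: corner angles sum to (9/4)*pi, defect = 2*pi - (9/4)*pi = -pi/4
the final direction is the initial angle plus the enclosed defects, taken mod 2*pi in the induced orientation
final angle = pi/4 - pi/4 = 0 (mod 2*pi)

Answer: final direction angle = 0
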